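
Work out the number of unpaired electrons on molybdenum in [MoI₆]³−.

Ligand charges: each iodide is −1. With an overall charge of −3 the molybdenum centre must be in the +3 oxidation state.
Mo sits in group 6, so the d-electron count is 6 − 3 = 3.
In an octahedral field the d³ configuration is t₂g³e_g⁰ (only one arrangement possible), giving 3 unpaired electrons.

3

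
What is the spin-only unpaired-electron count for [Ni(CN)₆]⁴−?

Summing ligand charges against the −4 overall charge gives an oxidation state of +2 for nickel.
Nickel is a group-10 element; Ni(II) is therefore d⁸.
In an octahedral field the d⁸ configuration is t₂g⁶e_g² (only one arrangement possible), giving 2 unpaired electrons.

2 unpaired electrons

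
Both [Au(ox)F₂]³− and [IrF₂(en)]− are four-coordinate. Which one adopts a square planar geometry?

[IrF₂(en)]−

For [Au(ox)F₂]³−: Summing ligand charges against the −3 overall charge gives an oxidation state of +1 for gold. Au sits in group 11, so the d-electron count is 11 − 1 = 10. A d¹⁰ ion has no crystal-field stabilisation preference between square planar and tetrahedral, so four ligands adopt the sterically favoured tetrahedral geometry. → tetrahedral.
For [IrF₂(en)]−: Ligand charges: each fluoride is −1; ethylenediamine is neutral. With an overall charge of −1 the iridium centre must be in the +1 oxidation state. Ir sits in group 9, so the d-electron count is 9 − 1 = 8. A 5d d⁸ ion has a large crystal-field splitting; square planar leaves the high-energy d_{x²−y²} orbital empty and maximises CFSE. → square planar.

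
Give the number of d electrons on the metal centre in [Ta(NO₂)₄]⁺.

Ligand charges: each nitro (N-bound nitrite) is −1. With an overall charge of +1 the tantalum centre must be in the +5 oxidation state.
Group 5 minus oxidation state 5 gives a d⁰ configuration.

d0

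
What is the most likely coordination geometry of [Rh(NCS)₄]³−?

square planar

Each isothiocyanate is −1; balancing the −3 overall charge requires Rh(I).
Rhodium is a group-9 element; Rh(I) is therefore d⁸.
With 4 monodentate ligands the coordination number is 4.
A 4d d⁸ ion has a large crystal-field splitting; square planar leaves the high-energy d_{x²−y²} orbital empty and maximises CFSE.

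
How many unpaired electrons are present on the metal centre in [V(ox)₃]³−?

Summing ligand charges against the −3 overall charge gives an oxidation state of +3 for vanadium.
V sits in group 5, so the d-electron count is 5 − 3 = 2.
Counting donor atoms: 3×oxalate (bidentate) → 6 donors. Coordination number = 6.
In an octahedral field the d² configuration is t₂g²e_g⁰ (only one arrangement possible), giving 2 unpaired electrons.

2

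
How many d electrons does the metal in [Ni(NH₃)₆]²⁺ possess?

d⁸

Ligand charges: ammonia is neutral. With an overall charge of +2 the nickel centre must be in the +2 oxidation state.
Ni sits in group 10, so the d-electron count is 10 − 2 = 8.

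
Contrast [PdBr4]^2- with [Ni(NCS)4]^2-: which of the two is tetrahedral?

For [PdBr4]^2-: Summing ligand charges against the −2 overall charge gives an oxidation state of +2 for palladium. Group 10 minus oxidation state 2 gives a d⁸ configuration. A 4d d⁸ ion has a large crystal-field splitting; square planar leaves the high-energy d_{x²−y²} orbital empty and maximises CFSE. → square planar.
For [Ni(NCS)4]^2-: Summing ligand charges against the −2 overall charge gives an oxidation state of +2 for nickel. Group 10 minus oxidation state 2 gives a d⁸ configuration. Isothiocyanate is a weak-field ligand. With weak-field ligands the CFSE gain from square planar is small, so a 3d d⁸ ion takes the sterically preferred tetrahedral geometry. → tetrahedral.

[Ni(NCS)4]^2-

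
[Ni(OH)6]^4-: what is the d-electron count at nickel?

Each hydroxide is −1; balancing the −4 overall charge requires Ni(II).
Group 10 minus oxidation state 2 gives a d⁸ configuration.

d⁸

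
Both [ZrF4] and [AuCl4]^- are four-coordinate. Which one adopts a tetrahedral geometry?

For [ZrF4]: Each fluoride is −1; balancing the 0 overall charge requires Zr(IV). Zirconium is a group-4 element; Zr(IV) is therefore d⁰. A d⁰ ion has no crystal-field stabilisation preference between square planar and tetrahedral, so four ligands adopt the sterically favoured tetrahedral geometry. → tetrahedral.
For [AuCl4]^-: Summing ligand charges against the −1 overall charge gives an oxidation state of +3 for gold. Group 11 minus oxidation state 3 gives a d⁸ configuration. A 5d d⁸ ion has a large crystal-field splitting; square planar leaves the high-energy d_{x²−y²} orbital empty and maximises CFSE. → square planar.

[ZrF4]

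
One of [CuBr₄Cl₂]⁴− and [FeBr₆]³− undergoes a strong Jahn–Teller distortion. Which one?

[CuBr₄Cl₂]⁴−

[CuBr₄Cl₂]⁴−: Ligand charges: each bromide is −1; each chloride is −1. With an overall charge of −4 the copper centre must be in the +2 oxidation state. Cu sits in group 11, so the d-electron count is 11 − 2 = 9. The t₂g⁶e_g³ configuration has an unevenly filled e_g set; the Jahn–Teller theorem predicts a tetragonal distortion (typically axial elongation) to lift the degeneracy.
[FeBr₆]³−: Each bromide is −1; balancing the −3 overall charge requires Fe(III). Fe sits in group 8, so the d-electron count is 8 − 3 = 5. Bromide is a weak-field ligand for a first-row metal, so the complex is high-spin. The d⁵ configuration leaves the e_g set evenly filled (or empty) — no strong Jahn–Teller driving force.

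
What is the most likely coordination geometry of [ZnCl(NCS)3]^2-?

Each chloride is −1; each isothiocyanate is −1; balancing the −2 overall charge requires Zn(II).
Zinc is a group-12 element; Zn(II) is therefore d¹⁰.
Coordination number: 4.
A d¹⁰ ion has no crystal-field stabilisation preference between square planar and tetrahedral, so four ligands adopt the sterically favoured tetrahedral geometry.

tetrahedral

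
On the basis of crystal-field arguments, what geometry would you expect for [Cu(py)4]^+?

tetrahedral

Summing ligand charges against the +1 overall charge gives an oxidation state of +1 for copper.
Group 11 minus oxidation state 1 gives a d¹⁰ configuration.
Coordination number: 4.
A d¹⁰ ion has no crystal-field stabilisation preference between square planar and tetrahedral, so four ligands adopt the sterically favoured tetrahedral geometry.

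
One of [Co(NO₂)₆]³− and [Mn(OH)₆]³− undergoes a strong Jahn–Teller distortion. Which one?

[Co(NO₂)₆]³−: Ligand charges: each nitro (N-bound nitrite) is −1. With an overall charge of −3 the cobalt centre must be in the +3 oxidation state. Group 9 minus oxidation state 3 gives a d⁶ configuration. Co(III) has an exceptionally large octahedral splitting and is low-spin with essentially every ligand except fluoride. The d⁶ configuration leaves the e_g set evenly filled (or empty) — no strong Jahn–Teller driving force.
[Mn(OH)₆]³−: Ligand charges: each hydroxide is −1. With an overall charge of −3 the manganese centre must be in the +3 oxidation state. Group 7 minus oxidation state 3 gives a d⁴ configuration. Hydroxide is a weak-field ligand for a first-row metal, so the complex is high-spin. The t₂g³e_g¹ (high-spin) configuration has an unevenly filled e_g set; the Jahn–Teller theorem predicts a tetragonal distortion (typically axial elongation) to lift the degeneracy.

[Mn(OH)₆]³−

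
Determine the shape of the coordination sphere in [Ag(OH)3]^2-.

Summing ligand charges against the −2 overall charge gives an oxidation state of +1 for silver.
Silver is a group-11 element; Ag(I) is therefore d¹⁰.
Coordination number: 3.
Three ligands around a d¹⁰ centre minimise repulsion in a trigonal-planar arrangement.

trigonal planar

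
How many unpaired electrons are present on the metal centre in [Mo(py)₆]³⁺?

3

Pyridine is neutral; balancing the +3 overall charge requires Mo(III).
Mo sits in group 6, so the d-electron count is 6 − 3 = 3.
In an octahedral field the d³ configuration is t₂g³e_g⁰ (only one arrangement possible), giving 3 unpaired electrons.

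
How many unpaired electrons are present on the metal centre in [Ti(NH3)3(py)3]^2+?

Summing ligand charges against the +2 overall charge gives an oxidation state of +2 for titanium.
Ti sits in group 4, so the d-electron count is 4 − 2 = 2.
In an octahedral field the d² configuration is t₂g²e_g⁰ (only one arrangement possible), giving 2 unpaired electrons.

2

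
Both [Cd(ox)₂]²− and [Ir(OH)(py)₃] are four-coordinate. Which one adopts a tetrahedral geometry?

For [Cd(ox)₂]²−: Ligand charges: each oxalate is −2. With an overall charge of −2 the cadmium centre must be in the +2 oxidation state. Cadmium is a group-12 element; Cd(II) is therefore d¹⁰. A d¹⁰ ion has no crystal-field stabilisation preference between square planar and tetrahedral, so four ligands adopt the sterically favoured tetrahedral geometry. → tetrahedral.
For [Ir(OH)(py)₃]: Each hydroxide is −1; pyridine is neutral; balancing the 0 overall charge requires Ir(I). Ir sits in group 9, so the d-electron count is 9 − 1 = 8. A 5d d⁸ ion has a large crystal-field splitting; square planar leaves the high-energy d_{x²−y²} orbital empty and maximises CFSE. → square planar.

[Cd(ox)₂]²−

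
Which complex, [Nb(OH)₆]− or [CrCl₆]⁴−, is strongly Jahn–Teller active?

[CrCl₆]⁴−

[Nb(OH)₆]−: Ligand charges: each hydroxide is −1. With an overall charge of −1 the niobium centre must be in the +5 oxidation state. Group 5 minus oxidation state 5 gives a d⁰ configuration. The d⁰ configuration leaves the e_g set evenly filled (or empty) — no strong Jahn–Teller driving force.
[CrCl₆]⁴−: Ligand charges: each chloride is −1. With an overall charge of −4 the chromium centre must be in the +2 oxidation state. Chromium is a group-6 element; Cr(II) is therefore d⁴. Chloride is a weak-field ligand for a first-row metal, so the complex is high-spin. The t₂g³e_g¹ (high-spin) configuration has an unevenly filled e_g set; the Jahn–Teller theorem predicts a tetragonal distortion (typically axial elongation) to lift the degeneracy.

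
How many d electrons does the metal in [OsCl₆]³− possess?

d⁵

Ligand charges: each chloride is −1. With an overall charge of −3 the osmium centre must be in the +3 oxidation state.
Group 8 minus oxidation state 3 gives a d⁵ configuration.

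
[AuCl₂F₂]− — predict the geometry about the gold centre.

square planar

Ligand charges: each chloride is −1; each fluoride is −1. With an overall charge of −1 the gold centre must be in the +3 oxidation state.
Au sits in group 11, so the d-electron count is 11 − 3 = 8.
With 4 monodentate ligands the coordination number is 4.
A 5d d⁸ ion has a large crystal-field splitting; square planar leaves the high-energy d_{x²−y²} orbital empty and maximises CFSE.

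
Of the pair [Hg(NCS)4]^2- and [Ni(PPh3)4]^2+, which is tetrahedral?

For [Hg(NCS)4]^2-: Ligand charges: each isothiocyanate is −1. With an overall charge of −2 the mercury centre must be in the +2 oxidation state. Mercury is a group-12 element; Hg(II) is therefore d¹⁰. A d¹⁰ ion has no crystal-field stabilisation preference between square planar and tetrahedral, so four ligands adopt the sterically favoured tetrahedral geometry. → tetrahedral.
For [Ni(PPh3)4]^2+: Ligand charges: triphenylphosphine is neutral. With an overall charge of +2 the nickel centre must be in the +2 oxidation state. Group 10 minus oxidation state 2 gives a d⁸ configuration. Triphenylphosphine is a strong-field ligand (high in the spectrochemical series). A 3d d⁸ ion with strong-field ligands gains enough CFSE to favour square planar over tetrahedral. → square planar.

[Hg(NCS)4]^2-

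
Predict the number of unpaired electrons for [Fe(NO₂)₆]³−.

1

Summing ligand charges against the −3 overall charge gives an oxidation state of +3 for iron.
Fe sits in group 8, so the d-electron count is 8 − 3 = 5.
The spin state decides the count: Nitro (N-bound nitrite) is a strong-field ligand (high in the spectrochemical series) for a first-row metal, so the complex is low-spin.
An octahedral low-spin d⁵ ion is t₂g⁵e_g⁰, giving 1 unpaired electron.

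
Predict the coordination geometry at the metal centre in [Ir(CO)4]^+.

square planar

Carbonyl is neutral; balancing the +1 overall charge requires Ir(I).
Ir sits in group 9, so the d-electron count is 9 − 1 = 8.
Coordination number: 4.
A 5d d⁸ ion has a large crystal-field splitting; square planar leaves the high-energy d_{x²−y²} orbital empty and maximises CFSE.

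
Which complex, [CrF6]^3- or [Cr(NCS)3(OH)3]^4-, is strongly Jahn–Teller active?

[CrF6]^3-: Ligand charges: each fluoride is −1. With an overall charge of −3 the chromium centre must be in the +3 oxidation state. Chromium is a group-6 element; Cr(III) is therefore d³. The d³ configuration leaves the e_g set evenly filled (or empty) — no strong Jahn–Teller driving force.
[Cr(NCS)3(OH)3]^4-: Each isothiocyanate is −1; each hydroxide is −1; balancing the −4 overall charge requires Cr(II). Chromium is a group-6 element; Cr(II) is therefore d⁴. Hydroxide and isothiocyanate are weak-field ligands for a first-row metal, so the complex is high-spin. The t₂g³e_g¹ (high-spin) configuration has an unevenly filled e_g set; the Jahn–Teller theorem predicts a tetragonal distortion (typically axial elongation) to lift the degeneracy.

[Cr(NCS)3(OH)3]^4-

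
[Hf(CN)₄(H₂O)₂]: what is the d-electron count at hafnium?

d⁰

Ligand charges: each cyanide is −1; water is neutral. With an overall charge of 0 the hafnium centre must be in the +4 oxidation state.
Hf sits in group 4, so the d-electron count is 4 − 4 = 0.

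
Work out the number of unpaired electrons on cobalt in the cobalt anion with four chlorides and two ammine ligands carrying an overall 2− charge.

Ligand charges: each chloride is −1; ammonia is neutral. With an overall charge of −2 the cobalt centre must be in the +2 oxidation state.
Co sits in group 9, so the d-electron count is 9 − 2 = 7.
The spin state decides the count: Chloride is a weak-field ligand for a first-row metal, so the complex is high-spin.
An octahedral high-spin d⁷ ion is t₂g⁵e_g², giving 3 unpaired electrons.

3 unpaired electrons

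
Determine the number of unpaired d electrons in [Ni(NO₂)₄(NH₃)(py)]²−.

2

Ligand charges: each nitro (N-bound nitrite) is −1; ammonia is neutral; pyridine is neutral. With an overall charge of −2 the nickel centre must be in the +2 oxidation state.
Ni sits in group 10, so the d-electron count is 10 − 2 = 8.
In an octahedral field the d⁸ configuration is t₂g⁶e_g² (only one arrangement possible), giving 2 unpaired electrons.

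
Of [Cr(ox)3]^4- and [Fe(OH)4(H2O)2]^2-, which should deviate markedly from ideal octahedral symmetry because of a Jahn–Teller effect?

[Cr(ox)3]^4-: Summing ligand charges against the −4 overall charge gives an oxidation state of +2 for chromium. Group 6 minus oxidation state 2 gives a d⁴ configuration. Oxalate is a weak-field ligand for a first-row metal, so the complex is high-spin. The t₂g³e_g¹ (high-spin) configuration has an unevenly filled e_g set; the Jahn–Teller theorem predicts a tetragonal distortion (typically axial elongation) to lift the degeneracy.
[Fe(OH)4(H2O)2]^2-: Each hydroxide is −1; water is neutral; balancing the −2 overall charge requires Fe(II). Group 8 minus oxidation state 2 gives a d⁶ configuration. Hydroxide is a weak-field ligand for a first-row metal, so the complex is high-spin. The d⁶ configuration leaves the e_g set evenly filled (or empty) — no strong Jahn–Teller driving force.

[Cr(ox)3]^4-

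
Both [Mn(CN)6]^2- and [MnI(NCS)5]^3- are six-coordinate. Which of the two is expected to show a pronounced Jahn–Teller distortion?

[MnI(NCS)5]^3-

[Mn(CN)6]^2-: Summing ligand charges against the −2 overall charge gives an oxidation state of +4 for manganese. Manganese is a group-7 element; Mn(IV) is therefore d³. The d³ configuration leaves the e_g set evenly filled (or empty) — no strong Jahn–Teller driving force.
[MnI(NCS)5]^3-: Summing ligand charges against the −3 overall charge gives an oxidation state of +3 for manganese. Group 7 minus oxidation state 3 gives a d⁴ configuration. Iodide and isothiocyanate are weak-field ligands for a first-row metal, so the complex is high-spin. The t₂g³e_g¹ (high-spin) configuration has an unevenly filled e_g set; the Jahn–Teller theorem predicts a tetragonal distortion (typically axial elongation) to lift the degeneracy.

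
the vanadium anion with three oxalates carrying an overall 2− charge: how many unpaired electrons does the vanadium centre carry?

Ligand charges: each oxalate is −2. With an overall charge of −2 the vanadium centre must be in the +4 oxidation state.
Vanadium is a group-5 element; V(IV) is therefore d¹.
Counting donor atoms: 3×oxalate (bidentate) → 6 donors. Coordination number = 6.
In an octahedral field the d¹ configuration is t₂g¹e_g⁰ (only one arrangement possible), giving 1 unpaired electron.

1 unpaired electron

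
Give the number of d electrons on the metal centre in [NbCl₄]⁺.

Each chloride is −1; balancing the +1 overall charge requires Nb(V).
Nb sits in group 5, so the d-electron count is 5 − 5 = 0.

d0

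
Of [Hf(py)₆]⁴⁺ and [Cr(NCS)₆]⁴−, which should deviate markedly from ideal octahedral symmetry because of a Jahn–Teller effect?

[Cr(NCS)₆]⁴−

[Hf(py)₆]⁴⁺: Ligand charges: pyridine is neutral. With an overall charge of +4 the hafnium centre must be in the +4 oxidation state. Group 4 minus oxidation state 4 gives a d⁰ configuration. The d⁰ configuration leaves the e_g set evenly filled (or empty) — no strong Jahn–Teller driving force.
[Cr(NCS)₆]⁴−: Summing ligand charges against the −4 overall charge gives an oxidation state of +2 for chromium. Chromium is a group-6 element; Cr(II) is therefore d⁴. Isothiocyanate is a weak-field ligand for a first-row metal, so the complex is high-spin. The t₂g³e_g¹ (high-spin) configuration has an unevenly filled e_g set; the Jahn–Teller theorem predicts a tetragonal distortion (typically axial elongation) to lift the degeneracy.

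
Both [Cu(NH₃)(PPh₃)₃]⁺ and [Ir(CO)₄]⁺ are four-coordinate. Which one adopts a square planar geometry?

For [Cu(NH₃)(PPh₃)₃]⁺: Ligand charges: ammonia is neutral; triphenylphosphine is neutral. With an overall charge of +1 the copper centre must be in the +1 oxidation state. Cu sits in group 11, so the d-electron count is 11 − 1 = 10. A d¹⁰ ion has no crystal-field stabilisation preference between square planar and tetrahedral, so four ligands adopt the sterically favoured tetrahedral geometry. → tetrahedral.
For [Ir(CO)₄]⁺: Summing ligand charges against the +1 overall charge gives an oxidation state of +1 for iridium. Iridium is a group-9 element; Ir(I) is therefore d⁸. A 5d d⁸ ion has a large crystal-field splitting; square planar leaves the high-energy d_{x²−y²} orbital empty and maximises CFSE. → square planar.

[Ir(CO)₄]⁺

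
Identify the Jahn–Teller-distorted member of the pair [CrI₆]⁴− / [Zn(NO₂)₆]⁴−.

[CrI₆]⁴−: Summing ligand charges against the −4 overall charge gives an oxidation state of +2 for chromium. Chromium is a group-6 element; Cr(II) is therefore d⁴. Iodide is a weak-field ligand for a first-row metal, so the complex is high-spin. The t₂g³e_g¹ (high-spin) configuration has an unevenly filled e_g set; the Jahn–Teller theorem predicts a tetragonal distortion (typically axial elongation) to lift the degeneracy.
[Zn(NO₂)₆]⁴−: Ligand charges: each nitro (N-bound nitrite) is −1. With an overall charge of −4 the zinc centre must be in the +2 oxidation state. Zn sits in group 12, so the d-electron count is 12 − 2 = 10. The d¹⁰ configuration leaves the e_g set evenly filled (or empty) — no strong Jahn–Teller driving force.

[CrI₆]⁴−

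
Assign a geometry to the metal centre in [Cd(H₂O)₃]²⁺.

Summing ligand charges against the +2 overall charge gives an oxidation state of +2 for cadmium.
Cd sits in group 12, so the d-electron count is 12 − 2 = 10.
With 3 monodentate ligands the coordination number is 3.
Three ligands around a d¹⁰ centre minimise repulsion in a trigonal-planar arrangement.

trigonal planar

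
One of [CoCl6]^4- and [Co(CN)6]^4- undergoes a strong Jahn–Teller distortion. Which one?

[Co(CN)6]^4-

[CoCl6]^4-: Summing ligand charges against the −4 overall charge gives an oxidation state of +2 for cobalt. Co sits in group 9, so the d-electron count is 9 − 2 = 7. Chloride is a weak-field ligand for a first-row metal, so the complex is high-spin. The d⁷ configuration leaves the e_g set evenly filled (or empty) — no strong Jahn–Teller driving force.
[Co(CN)6]^4-: Each cyanide is −1; balancing the −4 overall charge requires Co(II). Cobalt is a group-9 element; Co(II) is therefore d⁷. Cyanide is a strong-field ligand (high in the spectrochemical series) for a first-row metal, so the complex is low-spin. The t₂g⁶e_g¹ (low-spin) configuration has an unevenly filled e_g set; the Jahn–Teller theorem predicts a tetragonal distortion (typically axial elongation) to lift the degeneracy.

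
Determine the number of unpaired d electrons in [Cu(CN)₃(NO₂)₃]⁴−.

1 unpaired electron

Summing ligand charges against the −4 overall charge gives an oxidation state of +2 for copper.
Cu sits in group 11, so the d-electron count is 11 − 2 = 9.
In an octahedral field the d⁹ configuration is t₂g⁶e_g³ (only one arrangement possible), giving 1 unpaired electron.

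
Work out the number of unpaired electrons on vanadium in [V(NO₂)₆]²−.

Summing ligand charges against the −2 overall charge gives an oxidation state of +4 for vanadium.
Vanadium is a group-5 element; V(IV) is therefore d¹.
In an octahedral field the d¹ configuration is t₂g¹e_g⁰ (only one arrangement possible), giving 1 unpaired electron.

1 unpaired electron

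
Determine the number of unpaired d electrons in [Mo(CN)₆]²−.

Summing ligand charges against the −2 overall charge gives an oxidation state of +4 for molybdenum.
Group 6 minus oxidation state 4 gives a d² configuration.
In an octahedral field the d² configuration is t₂g²e_g⁰ (only one arrangement possible), giving 2 unpaired electrons.

2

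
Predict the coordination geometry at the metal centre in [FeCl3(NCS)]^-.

tetrahedral

Ligand charges: each chloride is −1; each isothiocyanate is −1. With an overall charge of −1 the iron centre must be in the +3 oxidation state.
Fe sits in group 8, so the d-electron count is 8 − 3 = 5.
With 4 monodentate ligands the coordination number is 4.
Chloride and isothiocyanate are weak-field ligands.
A high-spin d⁵ ion has zero CFSE in either geometry, so four ligands adopt the sterically favoured tetrahedral geometry.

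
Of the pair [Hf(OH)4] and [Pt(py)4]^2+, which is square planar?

For [Hf(OH)4]: Each hydroxide is −1; balancing the 0 overall charge requires Hf(IV). Hf sits in group 4, so the d-electron count is 4 − 4 = 0. A d⁰ ion has no crystal-field stabilisation preference between square planar and tetrahedral, so four ligands adopt the sterically favoured tetrahedral geometry. → tetrahedral.
For [Pt(py)4]^2+: Ligand charges: pyridine is neutral. With an overall charge of +2 the platinum centre must be in the +2 oxidation state. Pt sits in group 10, so the d-electron count is 10 − 2 = 8. A 5d d⁸ ion has a large crystal-field splitting; square planar leaves the high-energy d_{x²−y²} orbital empty and maximises CFSE. → square planar.

[Pt(py)4]^2+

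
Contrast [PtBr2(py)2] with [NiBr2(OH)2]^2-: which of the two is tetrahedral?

For [PtBr2(py)2]: Ligand charges: each bromide is −1; pyridine is neutral. With an overall charge of 0 the platinum centre must be in the +2 oxidation state. Pt sits in group 10, so the d-electron count is 10 − 2 = 8. A 5d d⁸ ion has a large crystal-field splitting; square planar leaves the high-energy d_{x²−y²} orbital empty and maximises CFSE. → square planar.
For [NiBr2(OH)2]^2-: Summing ligand charges against the −2 overall charge gives an oxidation state of +2 for nickel. Nickel is a group-10 element; Ni(II) is therefore d⁸. Bromide and hydroxide are weak-field ligands. With weak-field ligands the CFSE gain from square planar is small, so a 3d d⁸ ion takes the sterically preferred tetrahedral geometry. → tetrahedral.

[NiBr2(OH)2]^2-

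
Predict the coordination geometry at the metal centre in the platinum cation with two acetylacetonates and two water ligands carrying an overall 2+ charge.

octahedral

Each acetylacetonate is −1; water is neutral; balancing the +2 overall charge requires Pt(IV).
Pt sits in group 10, so the d-electron count is 10 − 4 = 6.
Counting donor atoms: 2×acetylacetonate (bidentate) → 4 donors; 2×water (monodentate) → 2 donors. Coordination number = 6.
Six donors around a single metal centre give an octahedral coordination sphere.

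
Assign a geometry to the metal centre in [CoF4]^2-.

tetrahedral

Ligand charges: each fluoride is −1. With an overall charge of −2 the cobalt centre must be in the +2 oxidation state.
Group 9 minus oxidation state 2 gives a d⁷ configuration.
Coordination number: 4.
Fluoride is a weak-field ligand.
For a high-spin 3d d⁷ ion with weak-field ligands the small Δₜ gives little square-planar CFSE advantage, so four ligands adopt the sterically favoured tetrahedral geometry.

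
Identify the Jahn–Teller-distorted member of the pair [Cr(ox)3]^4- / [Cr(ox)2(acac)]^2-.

[Cr(ox)3]^4-: Summing ligand charges against the −4 overall charge gives an oxidation state of +2 for chromium. Group 6 minus oxidation state 2 gives a d⁴ configuration. Oxalate is a weak-field ligand for a first-row metal, so the complex is high-spin. The t₂g³e_g¹ (high-spin) configuration has an unevenly filled e_g set; the Jahn–Teller theorem predicts a tetragonal distortion (typically axial elongation) to lift the degeneracy.
[Cr(ox)2(acac)]^2-: Ligand charges: each oxalate is −2; each acetylacetonate is −1. With an overall charge of −2 the chromium centre must be in the +3 oxidation state. Chromium is a group-6 element; Cr(III) is therefore d³. The d³ configuration leaves the e_g set evenly filled (or empty) — no strong Jahn–Teller driving force.

[Cr(ox)3]^4-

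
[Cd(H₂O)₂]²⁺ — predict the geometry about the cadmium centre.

linear

Water is neutral; balancing the +2 overall charge requires Cd(II).
Cadmium is a group-12 element; Cd(II) is therefore d¹⁰.
Coordination number: 2.
A d¹⁰ ion with only two ligands adopts a linear arrangement (sp hybridisation; no CFSE preference).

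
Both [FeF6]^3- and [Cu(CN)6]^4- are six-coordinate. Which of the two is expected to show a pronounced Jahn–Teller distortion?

[FeF6]^3-: Each fluoride is −1; balancing the −3 overall charge requires Fe(III). Group 8 minus oxidation state 3 gives a d⁵ configuration. Fluoride is a weak-field ligand for a first-row metal, so the complex is high-spin. The d⁵ configuration leaves the e_g set evenly filled (or empty) — no strong Jahn–Teller driving force.
[Cu(CN)6]^4-: Summing ligand charges against the −4 overall charge gives an oxidation state of +2 for copper. Copper is a group-11 element; Cu(II) is therefore d⁹. The t₂g⁶e_g³ configuration has an unevenly filled e_g set; the Jahn–Teller theorem predicts a tetragonal distortion (typically axial elongation) to lift the degeneracy.

[Cu(CN)6]^4-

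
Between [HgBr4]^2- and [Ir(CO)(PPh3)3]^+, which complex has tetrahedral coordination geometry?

[HgBr4]^2-

For [HgBr4]^2-: Ligand charges: each bromide is −1. With an overall charge of −2 the mercury centre must be in the +2 oxidation state. Mercury is a group-12 element; Hg(II) is therefore d¹⁰. A d¹⁰ ion has no crystal-field stabilisation preference between square planar and tetrahedral, so four ligands adopt the sterically favoured tetrahedral geometry. → tetrahedral.
For [Ir(CO)(PPh3)3]^+: Summing ligand charges against the +1 overall charge gives an oxidation state of +1 for iridium. Iridium is a group-9 element; Ir(I) is therefore d⁸. A 5d d⁸ ion has a large crystal-field splitting; square planar leaves the high-energy d_{x²−y²} orbital empty and maximises CFSE. → square planar.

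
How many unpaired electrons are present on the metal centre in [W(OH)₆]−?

1 unpaired electron

Ligand charges: each hydroxide is −1. With an overall charge of −1 the tungsten centre must be in the +5 oxidation state.
W sits in group 6, so the d-electron count is 6 − 5 = 1.
In an octahedral field the d¹ configuration is t₂g¹e_g⁰ (only one arrangement possible), giving 1 unpaired electron.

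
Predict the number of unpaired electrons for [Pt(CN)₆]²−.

0 unpaired electrons

Ligand charges: each cyanide is −1. With an overall charge of −2 the platinum centre must be in the +4 oxidation state.
Pt sits in group 10, so the d-electron count is 10 − 4 = 6.
The spin state decides the count: a 5d ion has a large Δₒ and is invariably low-spin.
An octahedral low-spin d⁶ ion is t₂g⁶e_g⁰, giving 0 unpaired electrons.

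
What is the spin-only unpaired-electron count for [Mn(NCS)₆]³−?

4 unpaired electrons

Each isothiocyanate is −1; balancing the −3 overall charge requires Mn(III).
Manganese is a group-7 element; Mn(III) is therefore d⁴.
The spin state decides the count: Isothiocyanate is a weak-field ligand for a first-row metal, so the complex is high-spin.
An octahedral high-spin d⁴ ion is t₂g³e_g¹, giving 4 unpaired electrons.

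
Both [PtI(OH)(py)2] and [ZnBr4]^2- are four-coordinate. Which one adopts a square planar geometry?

For [PtI(OH)(py)2]: Summing ligand charges against the 0 overall charge gives an oxidation state of +2 for platinum. Group 10 minus oxidation state 2 gives a d⁸ configuration. A 5d d⁸ ion has a large crystal-field splitting; square planar leaves the high-energy d_{x²−y²} orbital empty and maximises CFSE. → square planar.
For [ZnBr4]^2-: Summing ligand charges against the −2 overall charge gives an oxidation state of +2 for zinc. Group 12 minus oxidation state 2 gives a d¹⁰ configuration. A d¹⁰ ion has no crystal-field stabilisation preference between square planar and tetrahedral, so four ligands adopt the sterically favoured tetrahedral geometry. → tetrahedral.

[PtI(OH)(py)2]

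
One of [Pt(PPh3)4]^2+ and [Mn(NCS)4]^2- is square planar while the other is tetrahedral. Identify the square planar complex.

[Pt(PPh3)4]^2+

For [Pt(PPh3)4]^2+: Triphenylphosphine is neutral; balancing the +2 overall charge requires Pt(II). Platinum is a group-10 element; Pt(II) is therefore d⁸. A 5d d⁸ ion has a large crystal-field splitting; square planar leaves the high-energy d_{x²−y²} orbital empty and maximises CFSE. → square planar.
For [Mn(NCS)4]^2-: Ligand charges: each isothiocyanate is −1. With an overall charge of −2 the manganese centre must be in the +2 oxidation state. Manganese is a group-7 element; Mn(II) is therefore d⁵. A high-spin d⁵ ion has zero CFSE in either geometry, so four ligands adopt the sterically favoured tetrahedral geometry. → tetrahedral.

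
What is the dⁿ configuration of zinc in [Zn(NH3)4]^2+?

d10

Ligand charges: ammonia is neutral. With an overall charge of +2 the zinc centre must be in the +2 oxidation state.
Zinc is a group-12 element; Zn(II) is therefore d¹⁰.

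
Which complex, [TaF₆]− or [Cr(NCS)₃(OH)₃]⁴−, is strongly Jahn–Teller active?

[TaF₆]−: Each fluoride is −1; balancing the −1 overall charge requires Ta(V). Ta sits in group 5, so the d-electron count is 5 − 5 = 0. The d⁰ configuration leaves the e_g set evenly filled (or empty) — no strong Jahn–Teller driving force.
[Cr(NCS)₃(OH)₃]⁴−: Summing ligand charges against the −4 overall charge gives an oxidation state of +2 for chromium. Cr sits in group 6, so the d-electron count is 6 − 2 = 4. Hydroxide and isothiocyanate are weak-field ligands for a first-row metal, so the complex is high-spin. The t₂g³e_g¹ (high-spin) configuration has an unevenly filled e_g set; the Jahn–Teller theorem predicts a tetragonal distortion (typically axial elongation) to lift the degeneracy.

[Cr(NCS)₃(OH)₃]⁴−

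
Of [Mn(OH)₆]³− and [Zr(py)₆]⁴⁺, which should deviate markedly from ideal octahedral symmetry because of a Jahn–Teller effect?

[Mn(OH)₆]³−

[Mn(OH)₆]³−: Summing ligand charges against the −3 overall charge gives an oxidation state of +3 for manganese. Manganese is a group-7 element; Mn(III) is therefore d⁴. Hydroxide is a weak-field ligand for a first-row metal, so the complex is high-spin. The t₂g³e_g¹ (high-spin) configuration has an unevenly filled e_g set; the Jahn–Teller theorem predicts a tetragonal distortion (typically axial elongation) to lift the degeneracy.
[Zr(py)₆]⁴⁺: Summing ligand charges against the +4 overall charge gives an oxidation state of +4 for zirconium. Zr sits in group 4, so the d-electron count is 4 − 4 = 0. The d⁰ configuration leaves the e_g set evenly filled (or empty) — no strong Jahn–Teller driving force.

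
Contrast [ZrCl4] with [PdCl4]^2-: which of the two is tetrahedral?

For [ZrCl4]: Each chloride is −1; balancing the 0 overall charge requires Zr(IV). Zirconium is a group-4 element; Zr(IV) is therefore d⁰. A d⁰ ion has no crystal-field stabilisation preference between square planar and tetrahedral, so four ligands adopt the sterically favoured tetrahedral geometry. → tetrahedral.
For [PdCl4]^2-: Each chloride is −1; balancing the −2 overall charge requires Pd(II). Pd sits in group 10, so the d-electron count is 10 − 2 = 8. A 4d d⁸ ion has a large crystal-field splitting; square planar leaves the high-energy d_{x²−y²} orbital empty and maximises CFSE. → square planar.

[ZrCl4]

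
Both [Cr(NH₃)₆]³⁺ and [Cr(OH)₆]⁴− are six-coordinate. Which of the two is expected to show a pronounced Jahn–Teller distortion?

[Cr(OH)₆]⁴−

[Cr(NH₃)₆]³⁺: Ligand charges: ammonia is neutral. With an overall charge of +3 the chromium centre must be in the +3 oxidation state. Chromium is a group-6 element; Cr(III) is therefore d³. The d³ configuration leaves the e_g set evenly filled (or empty) — no strong Jahn–Teller driving force.
[Cr(OH)₆]⁴−: Summing ligand charges against the −4 overall charge gives an oxidation state of +2 for chromium. Cr sits in group 6, so the d-electron count is 6 − 2 = 4. Hydroxide is a weak-field ligand for a first-row metal, so the complex is high-spin. The t₂g³e_g¹ (high-spin) configuration has an unevenly filled e_g set; the Jahn–Teller theorem predicts a tetragonal distortion (typically axial elongation) to lift the degeneracy.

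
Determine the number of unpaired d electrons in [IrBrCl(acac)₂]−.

0 unpaired electrons

Each bromide is −1; each chloride is −1; each acetylacetonate is −1; balancing the −1 overall charge requires Ir(III).
Iridium is a group-9 element; Ir(III) is therefore d⁶.
Counting donor atoms: 1×bromide (monodentate) → 1 donor; 1×chloride (monodentate) → 1 donor; 2×acetylacetonate (bidentate) → 4 donors. Coordination number = 6.
The spin state decides the count: a 5d ion has a large Δₒ and is invariably low-spin.
An octahedral low-spin d⁶ ion is t₂g⁶e_g⁰, giving 0 unpaired electrons.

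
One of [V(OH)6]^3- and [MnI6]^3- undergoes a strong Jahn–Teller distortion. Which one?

[MnI6]^3-

[V(OH)6]^3-: Ligand charges: each hydroxide is −1. With an overall charge of −3 the vanadium centre must be in the +3 oxidation state. Group 5 minus oxidation state 3 gives a d² configuration. The d² configuration leaves the e_g set evenly filled (or empty) — no strong Jahn–Teller driving force.
[MnI6]^3-: Ligand charges: each iodide is −1. With an overall charge of −3 the manganese centre must be in the +3 oxidation state. Group 7 minus oxidation state 3 gives a d⁴ configuration. Iodide is a weak-field ligand for a first-row metal, so the complex is high-spin. The t₂g³e_g¹ (high-spin) configuration has an unevenly filled e_g set; the Jahn–Teller theorem predicts a tetragonal distortion (typically axial elongation) to lift the degeneracy.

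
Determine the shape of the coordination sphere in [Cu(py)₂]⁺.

Ligand charges: pyridine is neutral. With an overall charge of +1 the copper centre must be in the +1 oxidation state.
Cu sits in group 11, so the d-electron count is 11 − 1 = 10.
With 2 monodentate ligands the coordination number is 2.
A d¹⁰ ion with only two ligands adopts a linear arrangement (sp hybridisation; no CFSE preference).

linear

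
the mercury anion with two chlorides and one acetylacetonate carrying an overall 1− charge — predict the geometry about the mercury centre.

Summing ligand charges against the −1 overall charge gives an oxidation state of +2 for mercury.
Mercury is a group-12 element; Hg(II) is therefore d¹⁰.
Counting donor atoms: 2×chloride (monodentate) → 2 donors; 1×acetylacetonate (bidentate) → 2 donors. Coordination number = 4.
A d¹⁰ ion has no crystal-field stabilisation preference between square planar and tetrahedral, so four ligands adopt the sterically favoured tetrahedral geometry.

tetrahedral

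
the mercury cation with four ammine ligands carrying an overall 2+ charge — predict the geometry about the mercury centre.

tetrahedral

Summing ligand charges against the +2 overall charge gives an oxidation state of +2 for mercury.
Group 12 minus oxidation state 2 gives a d¹⁰ configuration.
With 4 monodentate ligands the coordination number is 4.
A d¹⁰ ion has no crystal-field stabilisation preference between square planar and tetrahedral, so four ligands adopt the sterically favoured tetrahedral geometry.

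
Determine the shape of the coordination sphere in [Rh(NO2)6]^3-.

octahedral

Ligand charges: each nitro (N-bound nitrite) is −1. With an overall charge of −3 the rhodium centre must be in the +3 oxidation state.
Group 9 minus oxidation state 3 gives a d⁶ configuration.
With 6 monodentate ligands the coordination number is 6.
Six donors around a single metal centre give an octahedral coordination sphere.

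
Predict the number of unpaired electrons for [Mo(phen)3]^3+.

3

Ligand charges: 1,10-phenanthroline is neutral. With an overall charge of +3 the molybdenum centre must be in the +3 oxidation state.
Molybdenum is a group-6 element; Mo(III) is therefore d³.
Counting donor atoms: 3×1,10-phenanthroline (bidentate) → 6 donors. Coordination number = 6.
In an octahedral field the d³ configuration is t₂g³e_g⁰ (only one arrangement possible), giving 3 unpaired electrons.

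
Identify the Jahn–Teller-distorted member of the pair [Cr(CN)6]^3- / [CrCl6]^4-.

[Cr(CN)6]^3-: Ligand charges: each cyanide is −1. With an overall charge of −3 the chromium centre must be in the +3 oxidation state. Cr sits in group 6, so the d-electron count is 6 − 3 = 3. The d³ configuration leaves the e_g set evenly filled (or empty) — no strong Jahn–Teller driving force.
[CrCl6]^4-: Each chloride is −1; balancing the −4 overall charge requires Cr(II). Group 6 minus oxidation state 2 gives a d⁴ configuration. Chloride is a weak-field ligand for a first-row metal, so the complex is high-spin. The t₂g³e_g¹ (high-spin) configuration has an unevenly filled e_g set; the Jahn–Teller theorem predicts a tetragonal distortion (typically axial elongation) to lift the degeneracy.

[CrCl6]^4-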